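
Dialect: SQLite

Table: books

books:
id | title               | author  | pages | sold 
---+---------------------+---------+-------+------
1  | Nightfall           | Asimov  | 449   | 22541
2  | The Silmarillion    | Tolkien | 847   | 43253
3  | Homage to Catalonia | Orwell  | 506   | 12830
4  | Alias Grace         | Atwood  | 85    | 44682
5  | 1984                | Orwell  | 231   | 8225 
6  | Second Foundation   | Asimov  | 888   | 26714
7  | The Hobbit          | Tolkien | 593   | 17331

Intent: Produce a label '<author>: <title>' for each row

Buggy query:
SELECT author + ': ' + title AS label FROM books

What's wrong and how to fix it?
Bug: SQLite uses || for string concatenation; + coerces text to numbers (yielding 0)

Fix: Use the || operator for string concatenation

Corrected query:
SELECT author || ': ' || title AS label FROM books

Result:
label                      
---------------------------
Asimov: Nightfall          
Tolkien: The Silmarillion  
Orwell: Homage to Catalonia
Atwood: Alias Grace        
Orwell: 1984               
Asimov: Second Foundation  
Tolkien: The Hobbit        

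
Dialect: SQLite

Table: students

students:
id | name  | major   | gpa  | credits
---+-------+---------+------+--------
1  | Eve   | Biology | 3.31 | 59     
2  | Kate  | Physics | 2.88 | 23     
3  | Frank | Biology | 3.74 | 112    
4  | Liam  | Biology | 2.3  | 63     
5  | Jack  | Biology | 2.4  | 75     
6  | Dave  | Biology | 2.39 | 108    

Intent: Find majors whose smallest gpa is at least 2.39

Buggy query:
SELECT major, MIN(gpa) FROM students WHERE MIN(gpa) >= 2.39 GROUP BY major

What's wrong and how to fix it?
Bug: MIN() in WHERE is a misuse of aggregate

Fix: Use HAVING for the per-group MIN condition

Corrected query:
SELECT major, MIN(gpa) FROM students GROUP BY major HAVING MIN(gpa) >= 2.39

Result:
major   | MIN(gpa)
--------+---------
Physics | 2.88    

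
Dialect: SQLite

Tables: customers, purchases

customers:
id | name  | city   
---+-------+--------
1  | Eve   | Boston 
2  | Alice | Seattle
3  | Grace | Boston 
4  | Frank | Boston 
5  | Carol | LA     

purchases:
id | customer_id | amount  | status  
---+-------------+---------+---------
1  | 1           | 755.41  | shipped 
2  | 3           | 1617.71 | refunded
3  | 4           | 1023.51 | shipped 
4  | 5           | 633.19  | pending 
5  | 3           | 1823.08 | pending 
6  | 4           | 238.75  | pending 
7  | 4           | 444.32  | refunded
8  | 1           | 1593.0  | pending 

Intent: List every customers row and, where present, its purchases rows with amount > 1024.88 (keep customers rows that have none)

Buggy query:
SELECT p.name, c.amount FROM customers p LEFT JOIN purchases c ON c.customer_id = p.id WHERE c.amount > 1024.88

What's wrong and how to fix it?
Bug: Filtering c.amount in WHERE discards the NULL rows produced by LEFT JOIN, turning it into an inner join

Fix: Put 'c.amount > 1024.88' in the JOIN's ON clause instead of WHERE

Corrected query:
SELECT p.name, c.amount FROM customers p LEFT JOIN purchases c ON c.customer_id = p.id AND c.amount > 1024.88

Result:
name  | amount 
------+--------
Eve   | 1593   
Alice | NULL   
Grace | 1617.71
Grace | 1823.08
Frank | NULL   
Carol | NULL   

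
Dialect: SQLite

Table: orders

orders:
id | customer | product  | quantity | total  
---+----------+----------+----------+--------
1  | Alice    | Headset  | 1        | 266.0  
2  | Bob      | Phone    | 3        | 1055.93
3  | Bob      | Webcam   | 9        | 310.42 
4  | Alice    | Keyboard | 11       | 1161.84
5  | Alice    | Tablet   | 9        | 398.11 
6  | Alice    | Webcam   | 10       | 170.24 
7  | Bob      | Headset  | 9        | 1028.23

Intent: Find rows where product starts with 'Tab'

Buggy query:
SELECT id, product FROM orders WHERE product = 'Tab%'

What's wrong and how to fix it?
Bug: '=' compares the literal string including the % character; pattern matching needs LIKE

Fix: Use LIKE for wildcard pattern matching

Corrected query:
SELECT id, product FROM orders WHERE product LIKE 'Tab%'

Result:
id | product
---+--------
5  | Tablet 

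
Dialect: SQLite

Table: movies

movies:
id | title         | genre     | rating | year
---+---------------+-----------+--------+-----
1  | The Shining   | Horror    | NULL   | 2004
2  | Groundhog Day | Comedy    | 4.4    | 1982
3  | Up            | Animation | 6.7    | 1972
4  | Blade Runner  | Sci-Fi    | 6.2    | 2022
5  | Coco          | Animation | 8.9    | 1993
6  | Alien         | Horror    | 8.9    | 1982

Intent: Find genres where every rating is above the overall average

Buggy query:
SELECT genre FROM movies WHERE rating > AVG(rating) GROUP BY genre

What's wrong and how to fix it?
Bug: AVG() is an aggregate; it can't sit directly in WHERE

Fix: Use a subquery for AVG and a HAVING MIN(...) filter so the condition holds for every row in the group

Corrected query:
SELECT genre FROM movies GROUP BY genre HAVING MIN(rating) > (SELECT AVG(rating) FROM movies)

Result:
genre 
------
Horror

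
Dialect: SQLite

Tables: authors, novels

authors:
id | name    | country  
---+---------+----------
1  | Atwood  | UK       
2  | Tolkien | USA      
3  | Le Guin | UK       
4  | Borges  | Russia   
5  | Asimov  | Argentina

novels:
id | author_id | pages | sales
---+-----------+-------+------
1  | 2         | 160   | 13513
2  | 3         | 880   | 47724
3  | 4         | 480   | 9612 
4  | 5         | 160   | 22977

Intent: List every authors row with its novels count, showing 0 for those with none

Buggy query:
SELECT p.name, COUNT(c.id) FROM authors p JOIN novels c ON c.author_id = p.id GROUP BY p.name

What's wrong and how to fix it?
Bug: INNER JOIN drops authors rows that have no matching novels rows

Fix: Switch to LEFT JOIN to retain unmatched parent rows

Corrected query:
SELECT p.name, COUNT(c.id) FROM authors p LEFT JOIN novels c ON c.author_id = p.id GROUP BY p.name

Result:
name    | COUNT(c.id)
--------+------------
Asimov  | 1          
Atwood  | 0          
Borges  | 1          
Le Guin | 1          
Tolkien | 1          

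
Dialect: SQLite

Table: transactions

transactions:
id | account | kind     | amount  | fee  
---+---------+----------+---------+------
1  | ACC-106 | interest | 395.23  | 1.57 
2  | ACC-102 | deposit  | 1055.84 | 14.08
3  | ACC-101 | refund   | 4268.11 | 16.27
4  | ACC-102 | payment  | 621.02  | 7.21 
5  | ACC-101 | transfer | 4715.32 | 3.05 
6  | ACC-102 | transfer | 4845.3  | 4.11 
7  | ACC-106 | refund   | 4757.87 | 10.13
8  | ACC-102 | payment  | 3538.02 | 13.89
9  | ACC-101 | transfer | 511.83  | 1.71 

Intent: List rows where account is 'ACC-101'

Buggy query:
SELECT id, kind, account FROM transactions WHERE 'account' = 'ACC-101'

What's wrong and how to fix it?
Bug: 'account' in single quotes is a string literal, not the column; the comparison is literal-vs-literal and never true

Fix: Remove the quotes around the column name (or use double quotes for an identifier)

Corrected query:
SELECT id, kind, account FROM transactions WHERE account = 'ACC-101'

Result:
id | kind     | account
---+----------+--------
3  | refund   | ACC-101
5  | transfer | ACC-101
9  | transfer | ACC-101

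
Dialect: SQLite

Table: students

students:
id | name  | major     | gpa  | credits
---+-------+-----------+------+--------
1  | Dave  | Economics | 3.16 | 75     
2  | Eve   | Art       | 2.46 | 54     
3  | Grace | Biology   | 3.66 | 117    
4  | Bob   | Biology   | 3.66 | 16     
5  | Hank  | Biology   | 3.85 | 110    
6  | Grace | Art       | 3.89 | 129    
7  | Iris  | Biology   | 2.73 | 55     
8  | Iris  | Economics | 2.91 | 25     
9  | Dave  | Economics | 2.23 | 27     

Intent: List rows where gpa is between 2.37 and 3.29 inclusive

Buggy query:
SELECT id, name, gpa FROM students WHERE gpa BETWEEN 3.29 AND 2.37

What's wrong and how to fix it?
Bug: BETWEEN expects the lower bound first; with 3.29 AND 2.37 the range is empty

Fix: Swap the bounds so the smaller value comes first

Corrected query:
SELECT id, name, gpa FROM students WHERE gpa BETWEEN 2.37 AND 3.29

Result:
id | name | gpa 
---+------+-----
1  | Dave | 3.16
2  | Eve  | 2.46
7  | Iris | 2.73
8  | Iris | 2.91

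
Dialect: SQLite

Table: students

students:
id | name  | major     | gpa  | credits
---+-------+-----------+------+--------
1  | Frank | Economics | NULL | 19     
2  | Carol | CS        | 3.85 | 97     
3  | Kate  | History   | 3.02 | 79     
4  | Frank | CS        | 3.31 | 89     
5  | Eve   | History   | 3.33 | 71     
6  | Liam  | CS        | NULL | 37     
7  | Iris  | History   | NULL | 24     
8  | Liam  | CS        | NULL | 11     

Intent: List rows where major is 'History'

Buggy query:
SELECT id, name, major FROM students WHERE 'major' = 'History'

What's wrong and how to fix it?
Bug: 'major' in single quotes is a string literal, not the column; the comparison is literal-vs-literal and never true

Fix: Remove the quotes around the column name (or use double quotes for an identifier)

Corrected query:
SELECT id, name, major FROM students WHERE major = 'History'

Result:
id | name | major  
---+------+--------
3  | Kate | History
5  | Eve  | History
7  | Iris | History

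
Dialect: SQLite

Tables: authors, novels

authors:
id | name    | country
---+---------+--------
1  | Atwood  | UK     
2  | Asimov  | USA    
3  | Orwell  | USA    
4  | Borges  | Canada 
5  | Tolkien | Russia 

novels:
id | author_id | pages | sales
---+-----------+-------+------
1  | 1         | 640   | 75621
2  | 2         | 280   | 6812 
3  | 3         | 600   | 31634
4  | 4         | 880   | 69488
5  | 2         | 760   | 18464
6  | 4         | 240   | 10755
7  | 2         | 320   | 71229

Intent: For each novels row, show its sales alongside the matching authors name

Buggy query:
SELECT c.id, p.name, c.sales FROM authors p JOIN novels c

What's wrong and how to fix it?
Bug: Missing join condition: each novels row is matched to all authors rows instead of just its own

Fix: Specify the join condition linking the foreign key to the parent id

Corrected query:
SELECT c.id, p.name, c.sales FROM authors p JOIN novels c ON c.author_id = p.id

Result:
id | name   | sales
---+--------+------
1  | Atwood | 75621
2  | Asimov | 6812 
3  | Orwell | 31634
4  | Borges | 69488
5  | Asimov | 18464
6  | Borges | 10755
7  | Asimov | 71229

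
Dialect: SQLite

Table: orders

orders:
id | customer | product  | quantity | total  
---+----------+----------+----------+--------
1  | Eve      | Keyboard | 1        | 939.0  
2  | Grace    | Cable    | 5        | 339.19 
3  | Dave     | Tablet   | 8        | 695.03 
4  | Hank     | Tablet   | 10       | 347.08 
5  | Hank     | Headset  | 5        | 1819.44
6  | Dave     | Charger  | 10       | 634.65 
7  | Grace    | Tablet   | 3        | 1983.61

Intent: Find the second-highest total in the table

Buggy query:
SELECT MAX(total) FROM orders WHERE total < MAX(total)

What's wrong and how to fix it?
Bug: MAX(total) on the right of the comparison is an aggregate-in-WHERE error

Fix: Put the inner MAX in a scalar subquery

Corrected query:
SELECT MAX(total) FROM orders WHERE total < (SELECT MAX(total) FROM orders)

Result:
MAX(total)
----------
1819.44   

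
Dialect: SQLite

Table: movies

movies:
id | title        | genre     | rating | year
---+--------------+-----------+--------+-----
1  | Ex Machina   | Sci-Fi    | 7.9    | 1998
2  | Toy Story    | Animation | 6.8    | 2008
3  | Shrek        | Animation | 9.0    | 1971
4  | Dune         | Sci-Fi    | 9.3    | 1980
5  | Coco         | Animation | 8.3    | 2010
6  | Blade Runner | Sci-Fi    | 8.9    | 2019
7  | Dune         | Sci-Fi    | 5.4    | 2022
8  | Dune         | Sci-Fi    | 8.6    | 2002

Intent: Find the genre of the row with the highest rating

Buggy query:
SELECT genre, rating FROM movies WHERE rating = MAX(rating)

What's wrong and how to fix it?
Bug: WHERE is evaluated per row; an aggregate over the whole table isn't defined there

Fix: Wrap MAX in a scalar subquery so WHERE compares against a single value

Corrected query:
SELECT genre, rating FROM movies WHERE rating = (SELECT MAX(rating) FROM movies)

Result:
genre  | rating
-------+-------
Sci-Fi | 9.3   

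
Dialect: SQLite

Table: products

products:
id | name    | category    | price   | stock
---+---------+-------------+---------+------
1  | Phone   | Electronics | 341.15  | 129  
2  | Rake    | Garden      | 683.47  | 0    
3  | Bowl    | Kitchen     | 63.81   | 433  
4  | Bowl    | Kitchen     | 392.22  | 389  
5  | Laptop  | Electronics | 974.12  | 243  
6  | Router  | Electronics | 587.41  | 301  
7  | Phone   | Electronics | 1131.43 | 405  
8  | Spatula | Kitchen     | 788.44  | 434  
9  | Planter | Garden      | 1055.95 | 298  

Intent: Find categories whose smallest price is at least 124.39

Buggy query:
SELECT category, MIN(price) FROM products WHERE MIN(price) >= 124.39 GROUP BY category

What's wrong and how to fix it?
Bug: Aggregates like MIN are computed per group after WHERE runs

Fix: Replace WHERE with HAVING after the GROUP BY

Corrected query:
SELECT category, MIN(price) FROM products GROUP BY category HAVING MIN(price) >= 124.39

Result:
category    | MIN(price)
------------+-----------
Electronics | 341.15    
Garden      | 683.47    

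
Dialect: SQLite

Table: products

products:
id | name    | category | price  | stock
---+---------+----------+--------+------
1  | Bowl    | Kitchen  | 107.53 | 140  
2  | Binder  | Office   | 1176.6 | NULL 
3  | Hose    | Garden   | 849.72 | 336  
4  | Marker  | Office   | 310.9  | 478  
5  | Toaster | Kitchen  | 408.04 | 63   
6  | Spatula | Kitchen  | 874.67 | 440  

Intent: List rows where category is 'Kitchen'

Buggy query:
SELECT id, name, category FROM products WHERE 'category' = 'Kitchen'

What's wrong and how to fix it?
Bug: 'category' in single quotes is a string literal, not the column; the comparison is literal-vs-literal and never true

Fix: Reference the column as category without single quotes

Corrected query:
SELECT id, name, category FROM products WHERE category = 'Kitchen'

Result:
id | name    | category
---+---------+---------
1  | Bowl    | Kitchen 
5  | Toaster | Kitchen 
6  | Spatula | Kitchen 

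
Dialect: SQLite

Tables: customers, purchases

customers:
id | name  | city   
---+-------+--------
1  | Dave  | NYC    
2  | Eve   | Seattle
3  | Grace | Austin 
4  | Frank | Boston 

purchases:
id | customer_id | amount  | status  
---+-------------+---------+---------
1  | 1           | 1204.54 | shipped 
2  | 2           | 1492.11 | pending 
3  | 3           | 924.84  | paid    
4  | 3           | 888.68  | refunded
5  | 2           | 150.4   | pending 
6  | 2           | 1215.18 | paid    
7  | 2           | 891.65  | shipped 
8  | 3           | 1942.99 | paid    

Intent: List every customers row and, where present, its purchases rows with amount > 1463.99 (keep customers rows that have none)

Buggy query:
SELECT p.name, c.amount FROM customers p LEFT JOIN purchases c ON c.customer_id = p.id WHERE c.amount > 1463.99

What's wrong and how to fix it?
Bug: Filtering c.amount in WHERE discards the NULL rows produced by LEFT JOIN, turning it into an inner join

Fix: Move the right-table condition into the ON clause so unmatched parents are kept

Corrected query:
SELECT p.name, c.amount FROM customers p LEFT JOIN purchases c ON c.customer_id = p.id AND c.amount > 1463.99

Result:
name  | amount 
------+--------
Dave  | NULL   
Eve   | 1492.11
Grace | 1942.99
Frank | NULL   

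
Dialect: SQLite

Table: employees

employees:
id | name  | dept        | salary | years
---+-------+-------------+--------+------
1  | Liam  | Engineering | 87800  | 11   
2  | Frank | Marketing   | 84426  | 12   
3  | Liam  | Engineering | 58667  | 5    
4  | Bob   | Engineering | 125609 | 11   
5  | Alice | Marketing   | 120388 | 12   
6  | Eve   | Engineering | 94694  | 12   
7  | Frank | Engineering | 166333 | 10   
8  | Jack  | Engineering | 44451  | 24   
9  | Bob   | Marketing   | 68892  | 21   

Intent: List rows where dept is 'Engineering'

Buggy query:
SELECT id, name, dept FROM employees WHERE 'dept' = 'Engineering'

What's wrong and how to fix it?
Bug: 'dept' in single quotes is a string literal, not the column; the comparison is literal-vs-literal and never true

Fix: Reference the column as dept without single quotes

Corrected query:
SELECT id, name, dept FROM employees WHERE dept = 'Engineering'

Result:
id | name  | dept       
---+-------+------------
1  | Liam  | Engineering
3  | Liam  | Engineering
4  | Bob   | Engineering
6  | Eve   | Engineering
7  | Frank | Engineering
8  | Jack  | Engineering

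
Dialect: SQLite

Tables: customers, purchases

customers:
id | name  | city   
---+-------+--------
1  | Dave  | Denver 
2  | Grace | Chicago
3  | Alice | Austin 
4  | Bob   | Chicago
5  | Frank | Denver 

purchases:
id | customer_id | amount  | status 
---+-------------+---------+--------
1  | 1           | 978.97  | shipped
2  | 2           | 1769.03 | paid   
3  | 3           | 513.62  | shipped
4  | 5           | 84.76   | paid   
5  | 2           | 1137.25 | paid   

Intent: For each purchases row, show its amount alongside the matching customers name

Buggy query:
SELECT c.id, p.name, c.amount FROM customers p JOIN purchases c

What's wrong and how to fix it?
Bug: JOIN with no ON clause produces a cartesian product; every purchases row pairs with every customers row

Fix: Specify the join condition linking the foreign key to the parent id

Corrected query:
SELECT c.id, p.name, c.amount FROM customers p JOIN purchases c ON c.customer_id = p.id

Result:
id | name  | amount 
---+-------+--------
1  | Dave  | 978.97 
2  | Grace | 1769.03
3  | Alice | 513.62 
4  | Frank | 84.76  
5  | Grace | 1137.25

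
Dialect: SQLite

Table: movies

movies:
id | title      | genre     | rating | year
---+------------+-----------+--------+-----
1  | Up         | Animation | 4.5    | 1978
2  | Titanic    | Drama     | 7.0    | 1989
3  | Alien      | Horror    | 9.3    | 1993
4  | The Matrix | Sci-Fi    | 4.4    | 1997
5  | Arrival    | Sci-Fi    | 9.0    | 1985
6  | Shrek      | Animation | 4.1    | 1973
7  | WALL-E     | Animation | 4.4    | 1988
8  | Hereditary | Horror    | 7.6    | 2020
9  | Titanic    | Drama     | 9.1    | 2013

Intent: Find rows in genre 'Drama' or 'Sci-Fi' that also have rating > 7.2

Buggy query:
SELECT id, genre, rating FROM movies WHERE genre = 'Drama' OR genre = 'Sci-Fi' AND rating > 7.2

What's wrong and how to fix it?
Bug: AND binds tighter than OR, so this parses as genre = 'Drama' OR (genre = 'Sci-Fi' AND rating > 7.2)

Fix: Add parentheses around the OR so the AND applies to both alternatives

Corrected query:
SELECT id, genre, rating FROM movies WHERE (genre = 'Drama' OR genre = 'Sci-Fi') AND rating > 7.2

Result:
id | genre  | rating
---+--------+-------
5  | Sci-Fi | 9     
9  | Drama  | 9.1   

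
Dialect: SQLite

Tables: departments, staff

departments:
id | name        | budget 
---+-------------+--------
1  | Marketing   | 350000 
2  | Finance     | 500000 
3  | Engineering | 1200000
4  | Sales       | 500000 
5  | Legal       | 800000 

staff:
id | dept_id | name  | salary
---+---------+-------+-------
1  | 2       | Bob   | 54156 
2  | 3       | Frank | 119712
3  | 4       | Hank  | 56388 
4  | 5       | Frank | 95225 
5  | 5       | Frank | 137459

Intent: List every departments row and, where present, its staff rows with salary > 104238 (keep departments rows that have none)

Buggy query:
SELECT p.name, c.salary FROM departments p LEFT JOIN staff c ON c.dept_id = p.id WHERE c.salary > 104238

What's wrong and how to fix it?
Bug: Filtering c.salary in WHERE discards the NULL rows produced by LEFT JOIN, turning it into an inner join

Fix: Put 'c.salary > 104238' in the JOIN's ON clause instead of WHERE

Corrected query:
SELECT p.name, c.salary FROM departments p LEFT JOIN staff c ON c.dept_id = p.id AND c.salary > 104238

Result:
name        | salary
------------+-------
Marketing   | NULL  
Finance     | NULL  
Engineering | 119712
Sales       | NULL  
Legal       | 137459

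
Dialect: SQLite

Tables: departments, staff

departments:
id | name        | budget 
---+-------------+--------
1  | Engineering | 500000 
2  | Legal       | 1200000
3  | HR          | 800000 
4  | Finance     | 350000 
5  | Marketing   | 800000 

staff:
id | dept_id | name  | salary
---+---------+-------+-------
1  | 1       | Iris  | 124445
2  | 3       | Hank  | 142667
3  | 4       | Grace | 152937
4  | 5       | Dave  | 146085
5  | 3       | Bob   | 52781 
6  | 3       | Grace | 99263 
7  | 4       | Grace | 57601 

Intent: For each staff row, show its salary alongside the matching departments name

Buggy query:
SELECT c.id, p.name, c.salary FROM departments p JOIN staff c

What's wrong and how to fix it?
Bug: Missing join condition: each staff row is matched to all departments rows instead of just its own

Fix: Add ON c.dept_id = p.id to the JOIN

Corrected query:
SELECT c.id, p.name, c.salary FROM departments p JOIN staff c ON c.dept_id = p.id

Result:
id | name        | salary
---+-------------+-------
1  | Engineering | 124445
2  | HR          | 142667
3  | Finance     | 152937
4  | Marketing   | 146085
5  | HR          | 52781 
6  | HR          | 99263 
7  | Finance     | 57601 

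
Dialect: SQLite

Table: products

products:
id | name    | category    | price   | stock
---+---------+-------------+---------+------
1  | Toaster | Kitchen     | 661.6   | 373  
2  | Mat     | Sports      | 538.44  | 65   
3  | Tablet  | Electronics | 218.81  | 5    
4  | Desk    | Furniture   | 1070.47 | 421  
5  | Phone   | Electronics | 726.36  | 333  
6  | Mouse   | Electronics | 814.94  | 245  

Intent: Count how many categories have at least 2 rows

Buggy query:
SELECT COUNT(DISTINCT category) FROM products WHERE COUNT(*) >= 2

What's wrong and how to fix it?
Bug: COUNT(*) cannot appear in WHERE; the per-group count doesn't exist yet

Fix: Use a subquery that GROUPs and filters with HAVING, then count its rows

Corrected query:
SELECT COUNT(*) FROM (SELECT category FROM products GROUP BY category HAVING COUNT(*) >= 2)

Result:
COUNT(*)
--------
1       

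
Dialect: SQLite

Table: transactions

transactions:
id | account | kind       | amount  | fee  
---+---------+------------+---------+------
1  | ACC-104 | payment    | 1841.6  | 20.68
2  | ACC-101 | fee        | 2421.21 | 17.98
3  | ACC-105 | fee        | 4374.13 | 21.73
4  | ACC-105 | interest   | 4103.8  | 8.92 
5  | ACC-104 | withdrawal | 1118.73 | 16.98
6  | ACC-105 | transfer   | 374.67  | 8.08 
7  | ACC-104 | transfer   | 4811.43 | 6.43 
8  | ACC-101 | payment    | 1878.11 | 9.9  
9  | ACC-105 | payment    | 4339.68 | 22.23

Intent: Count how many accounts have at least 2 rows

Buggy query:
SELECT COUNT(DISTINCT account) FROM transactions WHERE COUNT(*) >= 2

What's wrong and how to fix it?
Bug: WHERE filters individual rows, not groups, so a group-level COUNT is invalid there

Fix: Group first with HAVING COUNT(*) >= 2, then COUNT the resulting groups

Corrected query:
SELECT COUNT(*) FROM (SELECT account FROM transactions GROUP BY account HAVING COUNT(*) >= 2)

Result:
COUNT(*)
--------
3       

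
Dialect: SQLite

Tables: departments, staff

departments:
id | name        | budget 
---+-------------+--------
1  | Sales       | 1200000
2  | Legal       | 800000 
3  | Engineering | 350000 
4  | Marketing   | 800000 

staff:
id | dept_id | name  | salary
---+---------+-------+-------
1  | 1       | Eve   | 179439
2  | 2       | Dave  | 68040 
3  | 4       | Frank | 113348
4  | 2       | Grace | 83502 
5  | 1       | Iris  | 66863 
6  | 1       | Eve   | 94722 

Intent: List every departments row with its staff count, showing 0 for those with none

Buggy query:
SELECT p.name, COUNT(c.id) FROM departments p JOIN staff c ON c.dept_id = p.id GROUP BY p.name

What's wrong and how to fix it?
Bug: An inner join excludes parents with zero children

Fix: Use LEFT JOIN so parents without children still appear (COUNT(c.id) gives 0)

Corrected query:
SELECT p.name, COUNT(c.id) FROM departments p LEFT JOIN staff c ON c.dept_id = p.id GROUP BY p.name

Result:
name        | COUNT(c.id)
------------+------------
Engineering | 0          
Legal       | 2          
Marketing   | 1          
Sales       | 3          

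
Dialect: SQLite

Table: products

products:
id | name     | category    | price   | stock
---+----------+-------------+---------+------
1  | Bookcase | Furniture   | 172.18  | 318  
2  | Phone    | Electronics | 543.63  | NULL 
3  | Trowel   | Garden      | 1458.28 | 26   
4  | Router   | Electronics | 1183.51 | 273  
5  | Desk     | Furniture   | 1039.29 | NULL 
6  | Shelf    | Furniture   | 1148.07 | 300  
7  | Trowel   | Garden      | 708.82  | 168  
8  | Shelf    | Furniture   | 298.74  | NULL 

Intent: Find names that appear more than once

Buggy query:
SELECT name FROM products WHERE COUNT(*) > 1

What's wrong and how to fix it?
Bug: WHERE can't reference COUNT(*); aggregates are computed after WHERE

Fix: Group first, then use HAVING for the count condition

Corrected query:
SELECT name FROM products GROUP BY name HAVING COUNT(*) > 1

Result:
name  
------
Shelf 
Trowel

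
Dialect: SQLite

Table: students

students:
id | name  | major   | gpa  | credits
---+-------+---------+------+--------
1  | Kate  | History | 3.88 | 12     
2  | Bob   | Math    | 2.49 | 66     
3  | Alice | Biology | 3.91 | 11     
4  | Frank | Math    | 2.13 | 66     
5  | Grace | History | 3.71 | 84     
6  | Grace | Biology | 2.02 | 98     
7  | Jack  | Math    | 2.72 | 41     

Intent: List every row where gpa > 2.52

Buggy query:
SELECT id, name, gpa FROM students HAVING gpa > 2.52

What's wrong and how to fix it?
Bug: This is a non-aggregate query (no GROUP BY, no aggregates), so in SQLite the HAVING clause is invalid here; a row-level condition belongs in WHERE

Fix: Use WHERE for row-level filtering

Corrected query:
SELECT id, name, gpa FROM students WHERE gpa > 2.52

Result:
id | name  | gpa 
---+-------+-----
1  | Kate  | 3.88
3  | Alice | 3.91
5  | Grace | 3.71
7  | Jack  | 2.72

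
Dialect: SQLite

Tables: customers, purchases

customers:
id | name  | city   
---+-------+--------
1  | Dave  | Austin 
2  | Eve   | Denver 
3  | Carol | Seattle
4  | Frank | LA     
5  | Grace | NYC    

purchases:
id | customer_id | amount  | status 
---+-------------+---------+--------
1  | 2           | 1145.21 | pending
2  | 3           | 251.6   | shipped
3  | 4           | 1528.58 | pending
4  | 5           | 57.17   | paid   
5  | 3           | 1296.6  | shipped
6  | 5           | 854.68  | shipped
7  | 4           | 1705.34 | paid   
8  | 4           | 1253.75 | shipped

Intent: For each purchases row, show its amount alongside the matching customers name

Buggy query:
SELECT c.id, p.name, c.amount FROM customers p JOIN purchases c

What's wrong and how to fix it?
Bug: JOIN with no ON clause produces a cartesian product; every purchases row pairs with every customers row

Fix: Specify the join condition linking the foreign key to the parent id

Corrected query:
SELECT c.id, p.name, c.amount FROM customers p JOIN purchases c ON c.customer_id = p.id

Result:
id | name  | amount 
---+-------+--------
1  | Eve   | 1145.21
2  | Carol | 251.6  
3  | Frank | 1528.58
4  | Grace | 57.17  
5  | Carol | 1296.6 
6  | Grace | 854.68 
7  | Frank | 1705.34
8  | Frank | 1253.75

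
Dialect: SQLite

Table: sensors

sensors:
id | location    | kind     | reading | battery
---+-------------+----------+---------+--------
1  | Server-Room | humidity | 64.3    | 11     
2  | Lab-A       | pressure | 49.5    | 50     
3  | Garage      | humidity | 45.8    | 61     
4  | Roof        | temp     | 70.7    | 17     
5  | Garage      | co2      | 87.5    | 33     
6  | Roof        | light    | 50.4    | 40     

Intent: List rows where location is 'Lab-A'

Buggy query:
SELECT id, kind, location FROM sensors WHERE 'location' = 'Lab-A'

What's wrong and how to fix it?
Bug: 'location' in single quotes is a string literal, not the column; the comparison is literal-vs-literal and never true

Fix: Reference the column as location without single quotes

Corrected query:
SELECT id, kind, location FROM sensors WHERE location = 'Lab-A'

Result:
id | kind     | location
---+----------+---------
2  | pressure | Lab-A   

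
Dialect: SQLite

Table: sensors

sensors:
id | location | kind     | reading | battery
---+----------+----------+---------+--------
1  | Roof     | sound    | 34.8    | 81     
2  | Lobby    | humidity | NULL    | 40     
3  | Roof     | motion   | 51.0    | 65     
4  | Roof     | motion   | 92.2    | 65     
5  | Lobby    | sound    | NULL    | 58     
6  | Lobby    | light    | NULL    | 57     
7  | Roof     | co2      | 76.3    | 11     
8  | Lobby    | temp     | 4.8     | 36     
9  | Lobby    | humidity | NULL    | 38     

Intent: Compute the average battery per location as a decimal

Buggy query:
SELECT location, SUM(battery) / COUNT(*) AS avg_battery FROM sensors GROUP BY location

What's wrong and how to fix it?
Bug: Both operands are integers, so '/' performs integer division and truncates

Fix: Multiply by 1.0 (or CAST to REAL) to force floating-point division

Corrected query:
SELECT location, SUM(battery) * 1.0 / COUNT(*) AS avg_battery FROM sensors GROUP BY location

Result:
location | avg_battery
---------+------------
Lobby    | 45.8       
Roof     | 55.5       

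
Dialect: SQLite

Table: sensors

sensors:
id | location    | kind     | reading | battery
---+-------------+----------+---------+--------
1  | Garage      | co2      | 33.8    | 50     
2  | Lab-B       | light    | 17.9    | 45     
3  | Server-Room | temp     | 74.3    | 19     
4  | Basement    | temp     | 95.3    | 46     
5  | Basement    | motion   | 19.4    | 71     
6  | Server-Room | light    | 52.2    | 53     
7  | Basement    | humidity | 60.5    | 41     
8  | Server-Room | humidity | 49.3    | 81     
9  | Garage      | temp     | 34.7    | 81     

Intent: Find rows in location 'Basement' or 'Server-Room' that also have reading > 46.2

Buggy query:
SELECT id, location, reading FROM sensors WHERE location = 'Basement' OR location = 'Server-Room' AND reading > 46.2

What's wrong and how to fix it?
Bug: Without parentheses, AND is evaluated before OR, so the reading filter only applies to the 'Server-Room' branch

Fix: Group the OR with parentheses (or use IN), then AND the threshold

Corrected query:
SELECT id, location, reading FROM sensors WHERE (location = 'Basement' OR location = 'Server-Room') AND reading > 46.2

Result:
id | location    | reading
---+-------------+--------
3  | Server-Room | 74.3   
4  | Basement    | 95.3   
6  | Server-Room | 52.2   
7  | Basement    | 60.5   
8  | Server-Room | 49.3   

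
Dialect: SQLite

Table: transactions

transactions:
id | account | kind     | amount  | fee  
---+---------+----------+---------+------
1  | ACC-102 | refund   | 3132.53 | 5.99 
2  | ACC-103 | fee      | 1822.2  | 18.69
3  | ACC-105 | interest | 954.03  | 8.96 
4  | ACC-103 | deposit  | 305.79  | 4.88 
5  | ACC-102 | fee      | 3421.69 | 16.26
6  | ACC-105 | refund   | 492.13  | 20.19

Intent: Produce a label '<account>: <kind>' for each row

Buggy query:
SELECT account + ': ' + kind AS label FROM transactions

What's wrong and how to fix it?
Bug: SQLite uses || for string concatenation; + coerces text to numbers (yielding 0)

Fix: Replace + with || to concatenate text

Corrected query:
SELECT account || ': ' || kind AS label FROM transactions

Result:
label            
-----------------
ACC-102: refund  
ACC-103: fee     
ACC-105: interest
ACC-103: deposit 
ACC-102: fee     
ACC-105: refund  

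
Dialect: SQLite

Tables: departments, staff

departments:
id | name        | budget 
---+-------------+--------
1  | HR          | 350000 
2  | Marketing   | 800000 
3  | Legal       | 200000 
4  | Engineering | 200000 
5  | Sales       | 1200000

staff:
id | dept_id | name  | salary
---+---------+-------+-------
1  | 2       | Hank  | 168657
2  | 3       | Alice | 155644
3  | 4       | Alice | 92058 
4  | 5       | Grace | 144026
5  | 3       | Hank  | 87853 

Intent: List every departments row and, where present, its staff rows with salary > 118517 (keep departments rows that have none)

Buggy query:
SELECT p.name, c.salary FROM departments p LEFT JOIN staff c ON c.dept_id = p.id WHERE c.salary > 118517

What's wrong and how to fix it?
Bug: Filtering c.salary in WHERE discards the NULL rows produced by LEFT JOIN, turning it into an inner join

Fix: Put 'c.salary > 118517' in the JOIN's ON clause instead of WHERE

Corrected query:
SELECT p.name, c.salary FROM departments p LEFT JOIN staff c ON c.dept_id = p.id AND c.salary > 118517

Result:
name        | salary
------------+-------
HR          | NULL  
Marketing   | 168657
Legal       | 155644
Engineering | NULL  
Sales       | 144026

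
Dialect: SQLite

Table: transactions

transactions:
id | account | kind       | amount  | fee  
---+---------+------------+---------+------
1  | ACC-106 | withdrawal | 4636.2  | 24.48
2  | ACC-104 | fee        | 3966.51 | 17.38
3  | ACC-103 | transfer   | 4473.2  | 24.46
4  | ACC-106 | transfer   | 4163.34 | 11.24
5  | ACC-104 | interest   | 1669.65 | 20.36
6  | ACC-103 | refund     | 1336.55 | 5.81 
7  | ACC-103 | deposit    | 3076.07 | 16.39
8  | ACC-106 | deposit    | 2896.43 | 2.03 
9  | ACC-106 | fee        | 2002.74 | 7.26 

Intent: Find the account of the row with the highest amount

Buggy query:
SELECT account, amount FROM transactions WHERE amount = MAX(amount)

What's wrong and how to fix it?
Bug: WHERE is evaluated per row; an aggregate over the whole table isn't defined there

Fix: Wrap MAX in a scalar subquery so WHERE compares against a single value

Corrected query:
SELECT account, amount FROM transactions WHERE amount = (SELECT MAX(amount) FROM transactions)

Result:
account | amount
--------+-------
ACC-106 | 4636.2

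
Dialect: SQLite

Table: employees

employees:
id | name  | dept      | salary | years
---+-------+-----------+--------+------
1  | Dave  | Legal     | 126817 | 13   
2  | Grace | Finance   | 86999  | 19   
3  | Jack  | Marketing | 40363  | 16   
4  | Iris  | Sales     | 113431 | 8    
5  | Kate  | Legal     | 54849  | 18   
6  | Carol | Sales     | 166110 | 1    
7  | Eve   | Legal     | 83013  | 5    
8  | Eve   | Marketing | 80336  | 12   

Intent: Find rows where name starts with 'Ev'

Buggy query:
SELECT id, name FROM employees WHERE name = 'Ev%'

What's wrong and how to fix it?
Bug: '=' compares the literal string including the % character; pattern matching needs LIKE

Fix: Replace '=' with LIKE so 'Ev%' is treated as a pattern

Corrected query:
SELECT id, name FROM employees WHERE name LIKE 'Ev%'

Result:
id | name
---+-----
7  | Eve 
8  | Eve 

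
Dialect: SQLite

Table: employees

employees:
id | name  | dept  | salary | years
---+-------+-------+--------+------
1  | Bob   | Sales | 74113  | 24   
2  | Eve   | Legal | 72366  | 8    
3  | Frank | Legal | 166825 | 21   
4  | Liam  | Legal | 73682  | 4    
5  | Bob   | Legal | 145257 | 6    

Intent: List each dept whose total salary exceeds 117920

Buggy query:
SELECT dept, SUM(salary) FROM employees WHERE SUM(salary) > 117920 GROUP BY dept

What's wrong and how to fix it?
Bug: WHERE runs before GROUP BY, so aggregates aren't available there

Fix: Use HAVING (which filters groups after aggregation) instead of WHERE

Corrected query:
SELECT dept, SUM(salary) FROM employees GROUP BY dept HAVING SUM(salary) > 117920

Result:
dept  | SUM(salary)
------+------------
Legal | 458130     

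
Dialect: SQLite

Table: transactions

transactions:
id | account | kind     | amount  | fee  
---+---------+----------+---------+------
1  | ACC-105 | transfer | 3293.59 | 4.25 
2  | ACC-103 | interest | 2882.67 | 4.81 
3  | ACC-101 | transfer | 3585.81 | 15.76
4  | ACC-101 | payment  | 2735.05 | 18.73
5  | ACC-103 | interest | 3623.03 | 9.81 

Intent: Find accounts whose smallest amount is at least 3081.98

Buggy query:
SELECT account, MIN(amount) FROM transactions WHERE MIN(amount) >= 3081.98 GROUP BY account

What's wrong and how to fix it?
Bug: MIN() in WHERE is a misuse of aggregate

Fix: Use HAVING for the per-group MIN condition

Corrected query:
SELECT account, MIN(amount) FROM transactions GROUP BY account HAVING MIN(amount) >= 3081.98

Result:
account | MIN(amount)
--------+------------
ACC-105 | 3293.59    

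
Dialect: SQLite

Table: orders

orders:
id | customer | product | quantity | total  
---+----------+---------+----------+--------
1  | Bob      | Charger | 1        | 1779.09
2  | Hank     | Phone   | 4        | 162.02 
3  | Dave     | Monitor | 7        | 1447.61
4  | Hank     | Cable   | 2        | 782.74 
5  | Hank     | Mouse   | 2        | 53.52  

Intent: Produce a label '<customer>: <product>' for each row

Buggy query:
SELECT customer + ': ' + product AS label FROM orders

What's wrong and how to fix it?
Bug: SQLite uses || for string concatenation; + coerces text to numbers (yielding 0)

Fix: Replace + with || to concatenate text

Corrected query:
SELECT customer || ': ' || product AS label FROM orders

Result:
label        
-------------
Bob: Charger 
Hank: Phone  
Dave: Monitor
Hank: Cable  
Hank: Mouse  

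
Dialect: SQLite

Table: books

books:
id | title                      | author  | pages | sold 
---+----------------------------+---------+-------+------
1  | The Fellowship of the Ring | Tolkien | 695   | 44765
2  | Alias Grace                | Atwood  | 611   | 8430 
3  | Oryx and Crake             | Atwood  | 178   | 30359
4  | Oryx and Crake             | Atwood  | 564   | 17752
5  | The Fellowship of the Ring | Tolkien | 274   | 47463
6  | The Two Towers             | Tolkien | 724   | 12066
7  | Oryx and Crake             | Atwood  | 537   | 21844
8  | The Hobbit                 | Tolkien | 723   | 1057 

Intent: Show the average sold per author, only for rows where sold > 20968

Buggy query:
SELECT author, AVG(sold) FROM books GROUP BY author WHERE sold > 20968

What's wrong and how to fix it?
Bug: WHERE cannot follow GROUP BY

Fix: Move the WHERE clause before GROUP BY

Corrected query:
SELECT author, AVG(sold) FROM books WHERE sold > 20968 GROUP BY author

Result:
author  | AVG(sold)
--------+----------
Atwood  | 26101.5  
Tolkien | 46114    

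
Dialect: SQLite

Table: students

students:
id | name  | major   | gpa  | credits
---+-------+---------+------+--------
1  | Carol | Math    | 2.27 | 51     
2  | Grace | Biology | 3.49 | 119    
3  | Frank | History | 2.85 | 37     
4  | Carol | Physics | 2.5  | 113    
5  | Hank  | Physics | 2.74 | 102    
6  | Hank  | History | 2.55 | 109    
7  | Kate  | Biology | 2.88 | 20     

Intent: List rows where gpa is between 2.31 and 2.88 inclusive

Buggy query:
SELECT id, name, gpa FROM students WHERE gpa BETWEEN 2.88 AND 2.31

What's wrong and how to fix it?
Bug: The bounds are reversed; BETWEEN a AND b requires a <= b to match anything

Fix: Write BETWEEN 2.31 AND 2.88

Corrected query:
SELECT id, name, gpa FROM students WHERE gpa BETWEEN 2.31 AND 2.88

Result:
id | name  | gpa 
---+-------+-----
3  | Frank | 2.85
4  | Carol | 2.5 
5  | Hank  | 2.74
6  | Hank  | 2.55
7  | Kate  | 2.88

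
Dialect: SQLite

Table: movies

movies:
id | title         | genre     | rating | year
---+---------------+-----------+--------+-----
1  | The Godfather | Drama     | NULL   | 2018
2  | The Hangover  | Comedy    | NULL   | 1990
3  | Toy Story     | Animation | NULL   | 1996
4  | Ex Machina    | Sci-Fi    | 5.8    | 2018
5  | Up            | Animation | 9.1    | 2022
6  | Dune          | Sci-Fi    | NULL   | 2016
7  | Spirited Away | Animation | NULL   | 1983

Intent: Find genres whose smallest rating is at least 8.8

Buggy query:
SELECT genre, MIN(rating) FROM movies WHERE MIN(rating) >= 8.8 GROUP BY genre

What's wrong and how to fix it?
Bug: MIN() in WHERE is a misuse of aggregate

Fix: Replace WHERE with HAVING after the GROUP BY

Corrected query:
SELECT genre, MIN(rating) FROM movies GROUP BY genre HAVING MIN(rating) >= 8.8

Result:
genre     | MIN(rating)
----------+------------
Animation | 9.1        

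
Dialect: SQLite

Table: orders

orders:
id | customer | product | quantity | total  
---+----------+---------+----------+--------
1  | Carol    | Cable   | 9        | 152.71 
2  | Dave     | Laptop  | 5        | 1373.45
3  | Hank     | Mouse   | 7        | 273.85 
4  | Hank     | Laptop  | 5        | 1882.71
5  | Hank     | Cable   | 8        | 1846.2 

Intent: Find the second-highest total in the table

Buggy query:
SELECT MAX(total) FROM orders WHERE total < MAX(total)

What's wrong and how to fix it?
Bug: MAX(total) on the right of the comparison is an aggregate-in-WHERE error

Fix: Compute the overall MAX in a subquery, then take MAX of rows below it

Corrected query:
SELECT MAX(total) FROM orders WHERE total < (SELECT MAX(total) FROM orders)

Result:
MAX(total)
----------
1846.2    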